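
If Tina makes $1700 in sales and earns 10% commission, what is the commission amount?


Convert rate to decimal:
10% = 0.1
Multiply by sales:
$1700 x 0.1 = $170

$170


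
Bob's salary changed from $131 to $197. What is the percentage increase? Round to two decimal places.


Find the absolute change:
|197 - 131| = 66
Divide by original and multiply by 100:
66 / 131 x 100 = 50.3816...% ≈ 50.38%

50.38%


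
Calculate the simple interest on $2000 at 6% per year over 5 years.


Use the formula I = P x R x T / 100
P x R x T = 2000 x 6 x 5 = 60000
I = 60000 / 100 = $600

$600


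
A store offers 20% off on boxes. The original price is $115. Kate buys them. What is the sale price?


Calculate the discount amount:
20% of $115 = $23
Subtract from original:
$115 - $23 = $92

$92


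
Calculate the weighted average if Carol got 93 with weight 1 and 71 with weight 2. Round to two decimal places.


Weighted sum:
1 x 93 + 2 x 71 = 235
Total weight:
1 + 2 = 3
Weighted average:
235 / 3 = 78.3333... ≈ 78.33

78.33


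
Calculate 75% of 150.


Convert percentage to decimal:
75% = 0.75
Multiply:
150 x 0.75 = 112.5

112.5


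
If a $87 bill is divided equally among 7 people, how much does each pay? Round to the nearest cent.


Total bill: $87
Number of people: 7
Each pays: $87 / 7 = $12.4285... ≈ $12.43

$12.43


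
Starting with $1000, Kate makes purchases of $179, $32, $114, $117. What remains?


Add up expenses:
$179 + $32 + $114 + $117 = $442
Subtract from budget:
$1000 - $442 = $558

$558


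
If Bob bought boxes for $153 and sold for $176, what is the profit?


Selling price = $176
Cost price = $153
Profit = selling price - cost price:
Profit = $176 - $153 = $23

$23


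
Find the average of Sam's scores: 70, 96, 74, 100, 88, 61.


Add the scores:
70 + 96 + 74 + 100 + 88 + 61 = 489
Divide by the number of tests:
489 / 6 = 81.5

81.5


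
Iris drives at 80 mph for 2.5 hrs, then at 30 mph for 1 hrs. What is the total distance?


Leg 1 distance:
80 x 2.5 = 200 miles
Leg 2 distance:
30 x 1 = 30 miles
Total distance:
200 + 30 = 230 miles

230 miles


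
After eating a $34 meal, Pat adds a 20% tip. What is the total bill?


Calculate the tip:
20% of $34 = $6.80
Add tip to meal cost:
$34 + $6.80 = $40.80

$40.80


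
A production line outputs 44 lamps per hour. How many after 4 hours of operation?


Production rate: 44 lamps per hour
Time: 4 hours
Total: 44 x 4 = 176 lamps

176 lamps


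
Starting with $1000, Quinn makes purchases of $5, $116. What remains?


Add up expenses:
$5 + $116 = $121
Subtract from budget:
$1000 - $121 = $879

$879


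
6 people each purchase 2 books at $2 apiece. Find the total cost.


Cost per person:
2 x $2 = $4
Group total:
6 x $4 = $24

$24


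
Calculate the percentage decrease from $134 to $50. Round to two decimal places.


Find the absolute change:
|50 - 134| = 84
Divide by original and multiply by 100:
84 / 134 x 100 = 62.6865...% ≈ 62.69%

62.69%


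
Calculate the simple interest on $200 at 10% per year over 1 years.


Use the formula I = P x R x T / 100
P x R x T = 200 x 10 x 1 = 2000
I = 2000 / 100 = $20

$20


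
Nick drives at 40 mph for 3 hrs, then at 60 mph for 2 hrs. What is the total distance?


Leg 1 distance:
40 x 3 = 120 miles
Leg 2 distance:
60 x 2 = 120 miles
Total distance:
120 + 120 = 240 miles

240 miles


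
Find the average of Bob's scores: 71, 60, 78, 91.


Add the scores:
71 + 60 + 78 + 91 = 300
Divide by the number of tests:
300 / 4 = 75

75


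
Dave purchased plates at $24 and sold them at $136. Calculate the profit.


Selling price = $136
Cost price = $24
Profit = selling price - cost price:
Profit = $136 - $24 = $112

$112


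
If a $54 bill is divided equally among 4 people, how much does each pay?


Total bill: $54
Number of people: 4
Each pays: $54 / 4 = $13.50

$13.50


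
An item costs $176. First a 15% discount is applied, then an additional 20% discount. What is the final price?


First discount:
15% of $176 = $26.40
Price after first discount:
$176 - $26.40 = $149.60
Second discount:
20% of $149.60 = $29.92
Final price:
$149.60 - $29.92 = $119.68

$119.68


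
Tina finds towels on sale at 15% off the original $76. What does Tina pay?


Calculate the discount amount:
15% of $76 = $11.40
Subtract from original:
$76 - $11.40 = $64.60

$64.60


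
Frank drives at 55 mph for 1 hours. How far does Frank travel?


Use the formula: distance = speed x time
Speed = 55 mph, Time = 1 hours
55 x 1 = 55 miles

55 miles


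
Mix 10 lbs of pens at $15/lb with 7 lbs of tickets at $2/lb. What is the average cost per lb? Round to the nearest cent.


Cost of pens:
10 x $15 = $150
Cost of tickets:
7 x $2 = $14
Total cost: $150 + $14 = $164
Total weight: 17 lbs
Average: $164 / 17 = $9.6470... ≈ $9.65/lb

$9.65/lb


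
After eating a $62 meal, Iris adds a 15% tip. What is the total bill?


Calculate the tip:
15% of $62 = $9.30
Add tip to meal cost:
$62 + $9.30 = $71.30

$71.30


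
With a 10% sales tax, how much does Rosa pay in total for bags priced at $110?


Calculate the tax:
10% of $110 = $11
Add tax to price:
$110 + $11 = $121

$121


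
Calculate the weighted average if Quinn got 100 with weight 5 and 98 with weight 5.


Weighted sum:
5 x 100 + 5 x 98 = 990
Total weight:
5 + 5 = 10
Weighted average:
990 / 10 = 99

99


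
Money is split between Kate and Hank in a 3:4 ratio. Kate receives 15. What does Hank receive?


Find the multiplier:
15 / 3 = 5
Apply to Hank's share:
4 x 5 = 20

20


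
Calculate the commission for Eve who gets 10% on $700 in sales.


Convert rate to decimal:
10% = 0.1
Multiply by sales:
$700 x 0.1 = $70

$70


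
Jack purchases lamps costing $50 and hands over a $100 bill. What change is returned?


Start with the amount paid:
$100
Subtract the price:
$100 - $50 = $50

$50


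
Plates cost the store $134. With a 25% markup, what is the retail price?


Calculate the markup amount:
25% of $134 = $33.50
Add to cost:
$134 + $33.50 = $167.50

$167.50


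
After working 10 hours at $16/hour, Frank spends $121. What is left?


Calculate earnings:
10 x $16 = $160
Subtract spending:
$160 - $121 = $39

$39


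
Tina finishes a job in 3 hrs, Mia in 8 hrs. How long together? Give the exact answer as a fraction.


Tina's rate: 1/3 of the job per hour
Mia's rate: 1/8 of the job per hour
Combined rate: 1/3 + 1/8 = 11/24 per hour
Time = 1 / (11/24) = 24/11 hours (≈ 2.18 hours)

24/11 hours


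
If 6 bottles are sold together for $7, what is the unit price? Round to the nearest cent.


Total cost: $7
Number of items: 6
Unit price: $7 / 6 = $1.1666... ≈ $1.17

$1.17


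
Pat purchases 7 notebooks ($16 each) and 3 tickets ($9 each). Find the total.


Cost of notebooks:
7 x $16 = $112
Cost of tickets:
3 x $9 = $27
Add both:
$112 + $27 = $139

$139


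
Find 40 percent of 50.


Convert percentage to decimal:
40% = 0.4
Multiply:
50 x 0.4 = 20

20


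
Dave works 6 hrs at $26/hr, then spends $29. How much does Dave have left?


Calculate earnings:
6 x $26 = $156
Subtract spending:
$156 - $29 = $127

$127


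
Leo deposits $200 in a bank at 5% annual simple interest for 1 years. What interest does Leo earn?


Use the formula I = P x R x T / 100
P x R x T = 200 x 5 x 1 = 1000
I = 1000 / 100 = $10

$10


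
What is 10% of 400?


Convert percentage to decimal:
10% = 0.1
Multiply:
400 x 0.1 = 40

40


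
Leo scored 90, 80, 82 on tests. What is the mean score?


Add the scores:
90 + 80 + 82 = 252
Divide by the number of tests:
252 / 3 = 84

84


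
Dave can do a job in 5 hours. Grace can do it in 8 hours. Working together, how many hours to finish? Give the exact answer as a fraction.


Dave's rate: 1/5 of the job per hour
Grace's rate: 1/8 of the job per hour
Combined rate: 1/5 + 1/8 = 13/40 per hour
Time = 1 / (13/40) = 40/13 hours (≈ 3.08 hours)

40/13 hours


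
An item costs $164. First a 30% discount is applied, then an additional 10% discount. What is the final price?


First discount:
30% of $164 = $49.20
Price after first discount:
$164 - $49.20 = $114.80
Second discount:
10% of $114.80 = $11.48
Final price:
$114.80 - $11.48 = $103.32

$103.32


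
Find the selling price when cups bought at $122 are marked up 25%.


Calculate the markup amount:
25% of $122 = $30.50
Add to cost:
$122 + $30.50 = $152.50

$152.50


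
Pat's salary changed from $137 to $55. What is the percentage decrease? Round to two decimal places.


Find the absolute change:
|55 - 137| = 82
Divide by original and multiply by 100:
82 / 137 x 100 = 59.8540...% ≈ 59.85%

59.85%


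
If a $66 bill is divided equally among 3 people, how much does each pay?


Total bill: $66
Number of people: 3
Each pays: $66 / 3 = $22

$22


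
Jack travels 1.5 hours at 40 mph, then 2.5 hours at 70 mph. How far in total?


Leg 1 distance:
40 x 1.5 = 60 miles
Leg 2 distance:
70 x 2.5 = 175 miles
Total distance:
60 + 175 = 235 miles

235 miles


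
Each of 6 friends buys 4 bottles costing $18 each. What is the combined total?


Cost per person:
4 x $18 = $72
Group total:
6 x $72 = $432

$432


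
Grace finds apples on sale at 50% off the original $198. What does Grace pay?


Calculate the discount amount:
50% of $198 = $99
Subtract from original:
$198 - $99 = $99

$99


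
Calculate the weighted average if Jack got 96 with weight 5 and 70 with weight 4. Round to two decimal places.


Weighted sum:
5 x 96 + 4 x 70 = 760
Total weight:
5 + 4 = 9
Weighted average:
760 / 9 = 84.4444... ≈ 84.44

84.44


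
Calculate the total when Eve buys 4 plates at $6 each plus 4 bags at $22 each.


Cost of plates:
4 x $6 = $24
Cost of bags:
4 x $22 = $88
Add both:
$24 + $88 = $112

$112


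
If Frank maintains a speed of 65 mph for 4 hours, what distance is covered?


Use the formula: distance = speed x time
Speed = 65 mph, Time = 4 hours
65 x 4 = 260 miles

260 miles


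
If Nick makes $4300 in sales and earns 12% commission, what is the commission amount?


Convert rate to decimal:
12% = 0.12
Multiply by sales:
$4300 x 0.12 = $516

$516


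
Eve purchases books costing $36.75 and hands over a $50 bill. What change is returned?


Start with the amount paid:
$50
Subtract the price:
$50 - $36.75 = $13.25

$13.25


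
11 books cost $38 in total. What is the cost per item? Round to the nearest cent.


Total cost: $38
Number of items: 11
Unit price: $38 / 11 = $3.4545... ≈ $3.45

$3.45


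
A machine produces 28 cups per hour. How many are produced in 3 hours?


Production rate: 28 cups per hour
Time: 3 hours
Total: 28 x 3 = 84 cups

84 cups


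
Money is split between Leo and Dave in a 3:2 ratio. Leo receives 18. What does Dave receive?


Find the multiplier:
18 / 3 = 6
Apply to Dave's share:
2 x 6 = 12

12


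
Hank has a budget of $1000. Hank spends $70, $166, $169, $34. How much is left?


Add up expenses:
$70 + $166 + $169 + $34 = $439
Subtract from budget:
$1000 - $439 = $561

$561


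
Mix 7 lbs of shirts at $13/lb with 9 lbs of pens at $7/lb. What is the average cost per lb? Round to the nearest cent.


Cost of shirts:
7 x $13 = $91
Cost of pens:
9 x $7 = $63
Total cost: $91 + $63 = $154
Total weight: 16 lbs
Average: $154 / 16 = $9.625 ≈ $9.63/lb

$9.63/lb


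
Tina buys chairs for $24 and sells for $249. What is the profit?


Selling price = $249
Cost price = $24
Profit = selling price - cost price:
Profit = $249 - $24 = $225

$225


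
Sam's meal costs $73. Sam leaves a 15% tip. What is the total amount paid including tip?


Calculate the tip:
15% of $73 = $10.95
Add tip to meal cost:
$73 + $10.95 = $83.95

$83.95


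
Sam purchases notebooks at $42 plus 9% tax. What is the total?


Calculate the tax:
9% of $42 = $3.78
Add tax to price:
$42 + $3.78 = $45.78

$45.78


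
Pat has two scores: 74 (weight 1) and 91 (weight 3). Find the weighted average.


Weighted sum:
1 x 74 + 3 x 91 = 347
Total weight:
1 + 3 = 4
Weighted average:
347 / 4 = 86.75

86.75


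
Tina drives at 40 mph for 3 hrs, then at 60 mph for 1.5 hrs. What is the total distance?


Leg 1 distance:
40 x 3 = 120 miles
Leg 2 distance:
60 x 1.5 = 90 miles
Total distance:
120 + 90 = 210 miles

210 miles


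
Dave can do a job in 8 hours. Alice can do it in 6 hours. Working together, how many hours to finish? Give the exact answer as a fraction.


Dave's rate: 1/8 of the job per hour
Alice's rate: 1/6 of the job per hour
Combined rate: 1/8 + 1/6 = 7/24 per hour
Time = 1 / (7/24) = 24/7 hours (≈ 3.43 hours)

24/7 hours


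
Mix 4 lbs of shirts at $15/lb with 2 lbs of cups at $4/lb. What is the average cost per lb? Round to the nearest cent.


Cost of shirts:
4 x $15 = $60
Cost of cups:
2 x $4 = $8
Total cost: $60 + $8 = $68
Total weight: 6 lbs
Average: $68 / 6 = $11.3333... ≈ $11.33/lb

$11.33/lb


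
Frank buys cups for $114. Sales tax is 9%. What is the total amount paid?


Calculate the tax:
9% of $114 = $10.26
Add tax to price:
$114 + $10.26 = $124.26

$124.26


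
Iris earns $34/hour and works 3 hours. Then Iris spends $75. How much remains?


Calculate earnings:
3 x $34 = $102
Subtract spending:
$102 - $75 = $27

$27


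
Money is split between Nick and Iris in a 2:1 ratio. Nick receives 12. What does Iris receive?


Find the multiplier:
12 / 2 = 6
Apply to Iris's share:
1 x 6 = 6

6


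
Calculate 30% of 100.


Convert percentage to decimal:
30% = 0.3
Multiply:
100 x 0.3 = 30

30


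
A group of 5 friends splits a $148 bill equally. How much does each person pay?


Total bill: $148
Number of people: 5
Each pays: $148 / 5 = $29.60

$29.60


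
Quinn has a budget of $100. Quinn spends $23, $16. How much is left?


Add up expenses:
$23 + $16 = $39
Subtract from budget:
$100 - $39 = $61

$61


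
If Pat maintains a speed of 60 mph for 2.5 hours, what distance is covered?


Use the formula: distance = speed x time
Speed = 60 mph, Time = 2.5 hours
60 x 2.5 = 150 miles

150 miles


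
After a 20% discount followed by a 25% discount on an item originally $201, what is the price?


First discount:
20% of $201 = $40.20
Price after first discount:
$201 - $40.20 = $160.80
Second discount:
25% of $160.80 = $40.20
Final price:
$160.80 - $40.20 = $120.60

$120.60


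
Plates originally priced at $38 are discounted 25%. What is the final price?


Calculate the discount amount:
25% of $38 = $9.50
Subtract from original:
$38 - $9.50 = $28.50

$28.50


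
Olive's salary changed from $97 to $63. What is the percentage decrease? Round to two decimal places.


Find the absolute change:
|63 - 97| = 34
Divide by original and multiply by 100:
34 / 97 x 100 = 35.0515...% ≈ 35.05%

35.05%


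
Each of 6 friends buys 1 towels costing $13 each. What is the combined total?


Cost per person:
1 x $13 = $13
Group total:
6 x $13 = $78

$78


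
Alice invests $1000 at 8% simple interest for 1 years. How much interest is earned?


Use the formula I = P x R x T / 100
P x R x T = 1000 x 8 x 1 = 8000
I = 8000 / 100 = $80

$80


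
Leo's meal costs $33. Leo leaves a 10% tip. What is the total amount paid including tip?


Calculate the tip:
10% of $33 = $3.30
Add tip to meal cost:
$33 + $3.30 = $36.30

$36.30


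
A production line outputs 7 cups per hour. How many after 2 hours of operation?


Production rate: 7 cups per hour
Time: 2 hours
Total: 7 x 2 = 14 cups

14 cups


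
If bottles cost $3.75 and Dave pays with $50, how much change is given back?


Start with the amount paid:
$50
Subtract the price:
$50 - $3.75 = $46.25

$46.25


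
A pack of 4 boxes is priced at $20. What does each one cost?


Total cost: $20
Number of items: 4
Unit price: $20 / 4 = $5

$5


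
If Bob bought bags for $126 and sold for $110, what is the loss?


Selling price = $110
Cost price = $126
Loss = cost price - selling price:
Loss = $126 - $110 = $16

$16


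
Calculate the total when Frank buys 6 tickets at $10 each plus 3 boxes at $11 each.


Cost of tickets:
6 x $10 = $60
Cost of boxes:
3 x $11 = $33
Add both:
$60 + $33 = $93

$93


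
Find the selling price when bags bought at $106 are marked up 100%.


Calculate the markup amount:
100% of $106 = $106
Add to cost:
$106 + $106 = $212

$212


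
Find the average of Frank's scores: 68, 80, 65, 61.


Add the scores:
68 + 80 + 65 + 61 = 274
Divide by the number of tests:
274 / 4 = 68.5

68.5


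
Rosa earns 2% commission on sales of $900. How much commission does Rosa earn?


Convert rate to decimal:
2% = 0.02
Multiply by sales:
$900 x 0.02 = $18

$18


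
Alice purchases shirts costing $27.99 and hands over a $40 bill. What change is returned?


Start with the amount paid:
$40
Subtract the price:
$40 - $27.99 = $12.01

$12.01


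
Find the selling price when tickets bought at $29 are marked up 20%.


Calculate the markup amount:
20% of $29 = $5.80
Add to cost:
$29 + $5.80 = $34.80

$34.80


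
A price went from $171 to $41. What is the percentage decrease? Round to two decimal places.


Find the absolute change:
|41 - 171| = 130
Divide by original and multiply by 100:
130 / 171 x 100 = 76.0233...% ≈ 76.02%

76.02%


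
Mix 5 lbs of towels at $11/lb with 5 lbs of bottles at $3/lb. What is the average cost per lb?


Cost of towels:
5 x $11 = $55
Cost of bottles:
5 x $3 = $15
Total cost: $55 + $15 = $70
Total weight: 10 lbs
Average: $70 / 10 = $7/lb

$7/lb


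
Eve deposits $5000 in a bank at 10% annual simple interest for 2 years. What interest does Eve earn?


Use the formula I = P x R x T / 100
P x R x T = 5000 x 10 x 2 = 100000
I = 100000 / 100 = $1000

$1000


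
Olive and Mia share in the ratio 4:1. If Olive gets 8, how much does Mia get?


Find the multiplier:
8 / 4 = 2
Apply to Mia's share:
1 x 2 = 2

2


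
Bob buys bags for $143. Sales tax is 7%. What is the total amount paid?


Calculate the tax:
7% of $143 = $10.01
Add tax to price:
$143 + $10.01 = $153.01

$153.01


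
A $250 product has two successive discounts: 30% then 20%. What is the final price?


First discount:
30% of $250 = $75
Price after first discount:
$250 - $75 = $175
Second discount:
20% of $175 = $35
Final price:
$175 - $35 = $140

$140


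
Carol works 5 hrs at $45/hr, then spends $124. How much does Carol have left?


Calculate earnings:
5 x $45 = $225
Subtract spending:
$225 - $124 = $101

$101


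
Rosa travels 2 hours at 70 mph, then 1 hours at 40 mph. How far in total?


Leg 1 distance:
70 x 2 = 140 miles
Leg 2 distance:
40 x 1 = 40 miles
Total distance:
140 + 40 = 180 miles

180 miles


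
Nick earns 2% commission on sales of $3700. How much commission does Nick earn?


Convert rate to decimal:
2% = 0.02
Multiply by sales:
$3700 x 0.02 = $74

$74


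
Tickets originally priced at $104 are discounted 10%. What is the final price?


Calculate the discount amount:
10% of $104 = $10.40
Subtract from original:
$104 - $10.40 = $93.60

$93.60


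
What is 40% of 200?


Convert percentage to decimal:
40% = 0.4
Multiply:
200 x 0.4 = 80

80


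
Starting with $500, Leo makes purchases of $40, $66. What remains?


Add up expenses:
$40 + $66 = $106
Subtract from budget:
$500 - $106 = $394

$394


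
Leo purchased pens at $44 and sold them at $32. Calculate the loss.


Selling price = $32
Cost price = $44
Loss = cost price - selling price:
Loss = $44 - $32 = $12

$12


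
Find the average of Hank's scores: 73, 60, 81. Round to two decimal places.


Add the scores:
73 + 60 + 81 = 214
Divide by the number of tests:
214 / 3 = 71.3333... ≈ 71.33

71.33


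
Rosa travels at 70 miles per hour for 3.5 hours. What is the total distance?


Use the formula: distance = speed x time
Speed = 70 mph, Time = 3.5 hours
70 x 3.5 = 245 miles

245 miles


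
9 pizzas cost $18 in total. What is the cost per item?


Total cost: $18
Number of items: 9
Unit price: $18 / 9 = $2

$2


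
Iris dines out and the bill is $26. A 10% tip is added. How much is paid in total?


Calculate the tip:
10% of $26 = $2.60
Add tip to meal cost:
$26 + $2.60 = $28.60

$28.60


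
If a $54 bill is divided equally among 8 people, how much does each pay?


Total bill: $54
Number of people: 8
Each pays: $54 / 8 = $6.75

$6.75


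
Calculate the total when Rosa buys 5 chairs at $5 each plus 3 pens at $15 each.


Cost of chairs:
5 x $5 = $25
Cost of pens:
3 x $15 = $45
Add both:
$25 + $45 = $70

$70


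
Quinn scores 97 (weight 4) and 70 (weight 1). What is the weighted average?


Weighted sum:
4 x 97 + 1 x 70 = 458
Total weight:
4 + 1 = 5
Weighted average:
458 / 5 = 91.6

91.6


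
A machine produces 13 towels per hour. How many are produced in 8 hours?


Production rate: 13 towels per hour
Time: 8 hours
Total: 13 x 8 = 104 towels

104 towels


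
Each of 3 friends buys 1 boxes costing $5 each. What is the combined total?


Cost per person:
1 x $5 = $5
Group total:
3 x $5 = $15

$15


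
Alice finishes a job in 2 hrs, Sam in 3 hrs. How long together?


Alice's rate: 1/2 of the job per hour
Sam's rate: 1/3 of the job per hour
Combined rate: 1/2 + 1/3 = 5/6 per hour
Time = 1 / (5/6) = 6/5 = 1.2 hours

1.2 hours


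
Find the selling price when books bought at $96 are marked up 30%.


Calculate the markup amount:
30% of $96 = $28.80
Add to cost:
$96 + $28.80 = $124.80

$124.80


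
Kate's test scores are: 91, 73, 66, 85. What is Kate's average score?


Add the scores:
91 + 73 + 66 + 85 = 315
Divide by the number of tests:
315 / 4 = 78.75

78.75


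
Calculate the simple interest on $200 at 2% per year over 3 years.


Use the formula I = P x R x T / 100
P x R x T = 200 x 2 x 3 = 1200
I = 1200 / 100 = $12

$12


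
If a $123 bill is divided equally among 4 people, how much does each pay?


Total bill: $123
Number of people: 4
Each pays: $123 / 4 = $30.75

$30.75


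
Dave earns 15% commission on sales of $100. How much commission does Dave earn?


Convert rate to decimal:
15% = 0.15
Multiply by sales:
$100 x 0.15 = $15

$15


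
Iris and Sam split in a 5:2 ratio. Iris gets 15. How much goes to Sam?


Find the multiplier:
15 / 5 = 3
Apply to Sam's share:
2 x 3 = 6

6


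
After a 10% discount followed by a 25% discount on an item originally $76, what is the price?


First discount:
10% of $76 = $7.60
Price after first discount:
$76 - $7.60 = $68.40
Second discount:
25% of $68.40 = $17.10
Final price:
$68.40 - $17.10 = $51.30

$51.30


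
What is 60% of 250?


Convert percentage to decimal:
60% = 0.6
Multiply:
250 x 0.6 = 150

150


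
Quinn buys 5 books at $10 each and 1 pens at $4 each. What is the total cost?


Cost of books:
5 x $10 = $50
Cost of pens:
1 x $4 = $4
Add both:
$50 + $4 = $54

$54


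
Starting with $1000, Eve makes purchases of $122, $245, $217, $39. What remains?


Add up expenses:
$122 + $245 + $217 + $39 = $623
Subtract from budget:
$1000 - $623 = $377

$377


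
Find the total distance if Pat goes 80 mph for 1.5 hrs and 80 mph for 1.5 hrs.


Leg 1 distance:
80 x 1.5 = 120 miles
Leg 2 distance:
80 x 1.5 = 120 miles
Total distance:
120 + 120 = 240 miles

240 miles


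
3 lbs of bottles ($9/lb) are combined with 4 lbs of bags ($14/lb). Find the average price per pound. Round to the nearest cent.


Cost of bottles:
3 x $9 = $27
Cost of bags:
4 x $14 = $56
Total cost: $27 + $56 = $83
Total weight: 7 lbs
Average: $83 / 7 = $11.8571... ≈ $11.86/lb

$11.86/lb


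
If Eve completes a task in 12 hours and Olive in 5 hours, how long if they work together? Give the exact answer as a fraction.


Eve's rate: 1/12 of the job per hour
Olive's rate: 1/5 of the job per hour
Combined rate: 1/12 + 1/5 = 17/60 per hour
Time = 1 / (17/60) = 60/17 hours (≈ 3.53 hours)

60/17 hours


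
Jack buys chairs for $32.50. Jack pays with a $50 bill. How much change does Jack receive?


Start with the amount paid:
$50
Subtract the price:
$50 - $32.50 = $17.50

$17.50


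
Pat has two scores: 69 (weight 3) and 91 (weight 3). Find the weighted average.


Weighted sum:
3 x 69 + 3 x 91 = 480
Total weight:
3 + 3 = 6
Weighted average:
480 / 6 = 80

80


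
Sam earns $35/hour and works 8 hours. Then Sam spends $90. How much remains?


Calculate earnings:
8 x $35 = $280
Subtract spending:
$280 - $90 = $190

$190


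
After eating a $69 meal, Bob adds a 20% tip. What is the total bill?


Calculate the tip:
20% of $69 = $13.80
Add tip to meal cost:
$69 + $13.80 = $82.80

$82.80


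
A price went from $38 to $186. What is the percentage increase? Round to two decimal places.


Find the absolute change:
|186 - 38| = 148
Divide by original and multiply by 100:
148 / 38 x 100 = 389.4736...% ≈ 389.47%

389.47%


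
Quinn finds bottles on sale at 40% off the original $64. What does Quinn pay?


Calculate the discount amount:
40% of $64 = $25.60
Subtract from original:
$64 - $25.60 = $38.40

$38.40


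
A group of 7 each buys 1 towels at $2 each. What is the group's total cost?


Cost per person:
1 x $2 = $2
Group total:
7 x $2 = $14

$14


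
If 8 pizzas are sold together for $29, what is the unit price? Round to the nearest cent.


Total cost: $29
Number of items: 8
Unit price: $29 / 8 = $3.625 ≈ $3.63

$3.63


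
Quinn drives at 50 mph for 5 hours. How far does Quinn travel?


Use the formula: distance = speed x time
Speed = 50 mph, Time = 5 hours
50 x 5 = 250 miles

250 miles


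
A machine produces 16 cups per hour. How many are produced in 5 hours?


Production rate: 16 cups per hour
Time: 5 hours
Total: 16 x 5 = 80 cups

80 cups


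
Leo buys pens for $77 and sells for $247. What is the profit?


Selling price = $247
Cost price = $77
Profit = selling price - cost price:
Profit = $247 - $77 = $170

$170


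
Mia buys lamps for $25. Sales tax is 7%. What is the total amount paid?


Calculate the tax:
7% of $25 = $1.75
Add tax to price:
$25 + $1.75 = $26.75

$26.75


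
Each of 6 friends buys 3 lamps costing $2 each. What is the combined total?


Cost per person:
3 x $2 = $6
Group total:
6 x $6 = $36

$36


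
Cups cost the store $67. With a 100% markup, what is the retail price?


Calculate the markup amount:
100% of $67 = $67
Add to cost:
$67 + $67 = $134

$134


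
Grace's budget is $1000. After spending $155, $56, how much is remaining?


Add up expenses:
$155 + $56 = $211
Subtract from budget:
$1000 - $211 = $789

$789


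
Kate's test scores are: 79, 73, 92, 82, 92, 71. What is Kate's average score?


Add the scores:
79 + 73 + 92 + 82 + 92 + 71 = 489
Divide by the number of tests:
489 / 6 = 81.5

81.5


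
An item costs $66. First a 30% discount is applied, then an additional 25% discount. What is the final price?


First discount:
30% of $66 = $19.80
Price after first discount:
$66 - $19.80 = $46.20
Second discount:
25% of $46.20 = $11.55
Final price:
$46.20 - $11.55 = $34.65

$34.65


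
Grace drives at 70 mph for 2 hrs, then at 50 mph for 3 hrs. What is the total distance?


Leg 1 distance:
70 x 2 = 140 miles
Leg 2 distance:
50 x 3 = 150 miles
Total distance:
140 + 150 = 290 miles

290 miles


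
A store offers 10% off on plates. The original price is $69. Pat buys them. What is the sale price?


Calculate the discount amount:
10% of $69 = $6.90
Subtract from original:
$69 - $6.90 = $62.10

$62.10


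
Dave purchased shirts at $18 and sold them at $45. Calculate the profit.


Selling price = $45
Cost price = $18
Profit = selling price - cost price:
Profit = $45 - $18 = $27

$27


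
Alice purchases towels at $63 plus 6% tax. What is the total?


Calculate the tax:
6% of $63 = $3.78
Add tax to price:
$63 + $3.78 = $66.78

$66.78


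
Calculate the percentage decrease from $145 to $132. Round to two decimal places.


Find the absolute change:
|132 - 145| = 13
Divide by original and multiply by 100:
13 / 145 x 100 = 8.9655...% ≈ 8.97%

8.97%


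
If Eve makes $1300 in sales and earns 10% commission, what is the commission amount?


Convert rate to decimal:
10% = 0.1
Multiply by sales:
$1300 x 0.1 = $130

$130


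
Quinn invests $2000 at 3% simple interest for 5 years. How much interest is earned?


Use the formula I = P x R x T / 100
P x R x T = 2000 x 3 x 5 = 30000
I = 30000 / 100 = $300

$300


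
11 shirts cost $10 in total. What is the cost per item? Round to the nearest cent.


Total cost: $10
Number of items: 11
Unit price: $10 / 11 = $0.9090... ≈ $0.91

$0.91


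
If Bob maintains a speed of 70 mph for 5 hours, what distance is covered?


Use the formula: distance = speed x time
Speed = 70 mph, Time = 5 hours
70 x 5 = 350 miles

350 miles


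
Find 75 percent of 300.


Convert percentage to decimal:
75% = 0.75
Multiply:
300 x 0.75 = 225

225


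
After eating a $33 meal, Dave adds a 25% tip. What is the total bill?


Calculate the tip:
25% of $33 = $8.25
Add tip to meal cost:
$33 + $8.25 = $41.25

$41.25


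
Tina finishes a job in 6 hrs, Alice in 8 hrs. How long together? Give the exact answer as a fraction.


Tina's rate: 1/6 of the job per hour
Alice's rate: 1/8 of the job per hour
Combined rate: 1/6 + 1/8 = 7/24 per hour
Time = 1 / (7/24) = 24/7 hours (≈ 3.43 hours)

24/7 hours


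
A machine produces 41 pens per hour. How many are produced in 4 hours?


Production rate: 41 pens per hour
Time: 4 hours
Total: 41 x 4 = 164 pens

164 pens


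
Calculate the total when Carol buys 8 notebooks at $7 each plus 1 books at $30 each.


Cost of notebooks:
8 x $7 = $56
Cost of books:
1 x $30 = $30
Add both:
$56 + $30 = $86

$86


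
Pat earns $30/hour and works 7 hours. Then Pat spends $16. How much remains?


Calculate earnings:
7 x $30 = $210
Subtract spending:
$210 - $16 = $194

$194


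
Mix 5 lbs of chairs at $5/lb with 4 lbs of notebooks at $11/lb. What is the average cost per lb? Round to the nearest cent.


Cost of chairs:
5 x $5 = $25
Cost of notebooks:
4 x $11 = $44
Total cost: $25 + $44 = $69
Total weight: 9 lbs
Average: $69 / 9 = $7.6666... ≈ $7.67/lb

$7.67/lb


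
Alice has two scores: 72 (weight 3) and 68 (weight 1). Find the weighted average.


Weighted sum:
3 x 72 + 1 x 68 = 284
Total weight:
3 + 1 = 4
Weighted average:
284 / 4 = 71

71


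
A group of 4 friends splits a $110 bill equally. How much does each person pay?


Total bill: $110
Number of people: 4
Each pays: $110 / 4 = $27.50

$27.50


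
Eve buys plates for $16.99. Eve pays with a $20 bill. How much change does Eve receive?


Start with the amount paid:
$20
Subtract the price:
$20 - $16.99 = $3.01

$3.01


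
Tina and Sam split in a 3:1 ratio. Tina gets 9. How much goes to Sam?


Find the multiplier:
9 / 3 = 3
Apply to Sam's share:
1 x 3 = 3

3


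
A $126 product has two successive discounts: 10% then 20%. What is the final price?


First discount:
10% of $126 = $12.60
Price after first discount:
$126 - $12.60 = $113.40
Second discount:
20% of $113.40 = $22.68
Final price:
$113.40 - $22.68 = $90.72

$90.72


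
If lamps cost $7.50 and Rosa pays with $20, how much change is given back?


Start with the amount paid:
$20
Subtract the price:
$20 - $7.50 = $12.50

$12.50


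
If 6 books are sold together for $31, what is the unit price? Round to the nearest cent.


Total cost: $31
Number of items: 6
Unit price: $31 / 6 = $5.1666... ≈ $5.17

$5.17


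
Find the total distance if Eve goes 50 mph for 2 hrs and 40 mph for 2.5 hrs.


Leg 1 distance:
50 x 2 = 100 miles
Leg 2 distance:
40 x 2.5 = 100 miles
Total distance:
100 + 100 = 200 miles

200 miles


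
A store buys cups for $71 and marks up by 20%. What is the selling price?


Calculate the markup amount:
20% of $71 = $14.20
Add to cost:
$71 + $14.20 = $85.20

$85.20


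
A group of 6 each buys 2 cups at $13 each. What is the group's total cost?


Cost per person:
2 x $13 = $26
Group total:
6 x $26 = $156

$156


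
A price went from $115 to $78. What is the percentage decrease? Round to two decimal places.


Find the absolute change:
|78 - 115| = 37
Divide by original and multiply by 100:
37 / 115 x 100 = 32.1739...% ≈ 32.17%

32.17%


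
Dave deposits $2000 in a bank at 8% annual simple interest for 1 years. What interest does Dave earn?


Use the formula I = P x R x T / 100
P x R x T = 2000 x 8 x 1 = 16000
I = 16000 / 100 = $160

$160


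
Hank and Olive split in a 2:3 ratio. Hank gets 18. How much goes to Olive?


Find the multiplier:
18 / 2 = 9
Apply to Olive's share:
3 x 9 = 27

27


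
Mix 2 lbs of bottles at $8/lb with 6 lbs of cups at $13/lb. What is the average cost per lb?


Cost of bottles:
2 x $8 = $16
Cost of cups:
6 x $13 = $78
Total cost: $16 + $78 = $94
Total weight: 8 lbs
Average: $94 / 8 = $11.75/lb

$11.75/lb


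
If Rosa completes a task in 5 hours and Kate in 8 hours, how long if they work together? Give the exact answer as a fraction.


Rosa's rate: 1/5 of the job per hour
Kate's rate: 1/8 of the job per hour
Combined rate: 1/5 + 1/8 = 13/40 per hour
Time = 1 / (13/40) = 40/13 hours (≈ 3.08 hours)

40/13 hours


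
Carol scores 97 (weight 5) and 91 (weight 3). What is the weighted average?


Weighted sum:
5 x 97 + 3 x 91 = 758
Total weight:
5 + 3 = 8
Weighted average:
758 / 8 = 94.75

94.75


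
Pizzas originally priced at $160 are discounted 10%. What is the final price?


Calculate the discount amount:
10% of $160 = $16
Subtract from original:
$160 - $16 = $144

$144


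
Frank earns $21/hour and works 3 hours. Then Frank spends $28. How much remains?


Calculate earnings:
3 x $21 = $63
Subtract spending:
$63 - $28 = $35

$35


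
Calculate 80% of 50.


Convert percentage to decimal:
80% = 0.8
Multiply:
50 x 0.8 = 40

40


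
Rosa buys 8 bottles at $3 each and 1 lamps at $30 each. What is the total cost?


Cost of bottles:
8 x $3 = $24
Cost of lamps:
1 x $30 = $30
Add both:
$24 + $30 = $54

$54


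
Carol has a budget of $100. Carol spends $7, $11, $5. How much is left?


Add up expenses:
$7 + $11 + $5 = $23
Subtract from budget:
$100 - $23 = $77

$77


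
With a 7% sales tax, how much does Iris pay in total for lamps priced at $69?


Calculate the tax:
7% of $69 = $4.83
Add tax to price:
$69 + $4.83 = $73.83

$73.83


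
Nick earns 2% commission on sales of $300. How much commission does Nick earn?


Convert rate to decimal:
2% = 0.02
Multiply by sales:
$300 x 0.02 = $6

$6


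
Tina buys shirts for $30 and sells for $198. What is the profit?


Selling price = $198
Cost price = $30
Profit = selling price - cost price:
Profit = $198 - $30 = $168

$168


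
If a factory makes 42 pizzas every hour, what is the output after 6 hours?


Production rate: 42 pizzas per hour
Time: 6 hours
Total: 42 x 6 = 252 pizzas

252 pizzas


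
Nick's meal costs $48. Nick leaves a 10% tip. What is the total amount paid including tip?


Calculate the tip:
10% of $48 = $4.80
Add tip to meal cost:
$48 + $4.80 = $52.80

$52.80


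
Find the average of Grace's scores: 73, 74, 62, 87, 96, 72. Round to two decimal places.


Add the scores:
73 + 74 + 62 + 87 + 96 + 72 = 464
Divide by the number of tests:
464 / 6 = 77.3333... ≈ 77.33

77.33


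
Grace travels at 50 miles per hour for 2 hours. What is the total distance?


Use the formula: distance = speed x time
Speed = 50 mph, Time = 2 hours
50 x 2 = 100 miles

100 miles


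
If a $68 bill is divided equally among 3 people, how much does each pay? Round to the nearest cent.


Total bill: $68
Number of people: 3
Each pays: $68 / 3 = $22.6666... ≈ $22.67

$22.67


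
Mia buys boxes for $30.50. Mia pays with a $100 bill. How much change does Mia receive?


Start with the amount paid:
$100
Subtract the price:
$100 - $30.50 = $69.50

$69.50


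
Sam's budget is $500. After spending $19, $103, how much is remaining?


Add up expenses:
$19 + $103 = $122
Subtract from budget:
$500 - $122 = $378

$378


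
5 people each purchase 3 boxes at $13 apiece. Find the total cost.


Cost per person:
3 x $13 = $39
Group total:
5 x $39 = $195

$195


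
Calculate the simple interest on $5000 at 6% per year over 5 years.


Use the formula I = P x R x T / 100
P x R x T = 5000 x 6 x 5 = 150000
I = 150000 / 100 = $1500

$1500


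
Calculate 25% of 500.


Convert percentage to decimal:
25% = 0.25
Multiply:
500 x 0.25 = 125

125


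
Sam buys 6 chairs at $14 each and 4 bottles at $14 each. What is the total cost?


Cost of chairs:
6 x $14 = $84
Cost of bottles:
4 x $14 = $56
Add both:
$84 + $56 = $140

$140


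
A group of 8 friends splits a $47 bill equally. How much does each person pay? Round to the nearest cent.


Total bill: $47
Number of people: 8
Each pays: $47 / 8 = $5.875 ≈ $5.88

$5.88


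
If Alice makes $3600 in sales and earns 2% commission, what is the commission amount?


Convert rate to decimal:
2% = 0.02
Multiply by sales:
$3600 x 0.02 = $72

$72


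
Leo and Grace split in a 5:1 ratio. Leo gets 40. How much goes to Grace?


Find the multiplier:
40 / 5 = 8
Apply to Grace's share:
1 x 8 = 8

8


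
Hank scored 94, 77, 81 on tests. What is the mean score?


Add the scores:
94 + 77 + 81 = 252
Divide by the number of tests:
252 / 3 = 84

84


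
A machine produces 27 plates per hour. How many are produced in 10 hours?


Production rate: 27 plates per hour
Time: 10 hours
Total: 27 x 10 = 270 plates

270 plates


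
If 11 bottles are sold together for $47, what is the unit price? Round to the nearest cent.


Total cost: $47
Number of items: 11
Unit price: $47 / 11 = $4.2727... ≈ $4.27

$4.27


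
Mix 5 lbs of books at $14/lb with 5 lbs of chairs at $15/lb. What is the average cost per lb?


Cost of books:
5 x $14 = $70
Cost of chairs:
5 x $15 = $75
Total cost: $70 + $75 = $145
Total weight: 10 lbs
Average: $145 / 10 = $14.50/lb

$14.50/lb


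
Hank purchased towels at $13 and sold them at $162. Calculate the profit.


Selling price = $162
Cost price = $13
Profit = selling price - cost price:
Profit = $162 - $13 = $149

$149


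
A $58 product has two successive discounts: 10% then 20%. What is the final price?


First discount:
10% of $58 = $5.80
Price after first discount:
$58 - $5.80 = $52.20
Second discount:
20% of $52.20 = $10.44
Final price:
$52.20 - $10.44 = $41.76

$41.76


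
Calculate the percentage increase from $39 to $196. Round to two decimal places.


Find the absolute change:
|196 - 39| = 157
Divide by original and multiply by 100:
157 / 39 x 100 = 402.5641...% ≈ 402.56%

402.56%


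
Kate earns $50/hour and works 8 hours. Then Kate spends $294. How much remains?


Calculate earnings:
8 x $50 = $400
Subtract spending:
$400 - $294 = $106

$106


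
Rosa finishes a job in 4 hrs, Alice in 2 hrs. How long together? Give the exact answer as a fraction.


Rosa's rate: 1/4 of the job per hour
Alice's rate: 1/2 of the job per hour
Combined rate: 1/4 + 1/2 = 3/4 per hour
Time = 1 / (3/4) = 4/3 hours (≈ 1.33 hours)

4/3 hours


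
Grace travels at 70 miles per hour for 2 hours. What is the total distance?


Use the formula: distance = speed x time
Speed = 70 mph, Time = 2 hours
70 x 2 = 140 miles

140 miles


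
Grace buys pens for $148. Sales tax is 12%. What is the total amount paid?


Calculate the tax:
12% of $148 = $17.76
Add tax to price:
$148 + $17.76 = $165.76

$165.76
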